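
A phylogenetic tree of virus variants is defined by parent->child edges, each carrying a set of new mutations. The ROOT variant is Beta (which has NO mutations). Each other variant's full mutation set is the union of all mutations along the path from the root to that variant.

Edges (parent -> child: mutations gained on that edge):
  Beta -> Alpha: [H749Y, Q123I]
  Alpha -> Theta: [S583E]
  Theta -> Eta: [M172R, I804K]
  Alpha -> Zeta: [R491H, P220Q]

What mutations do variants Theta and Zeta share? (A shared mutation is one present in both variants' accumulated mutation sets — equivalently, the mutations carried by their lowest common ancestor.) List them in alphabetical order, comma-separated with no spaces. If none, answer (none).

Answer: H749Y,Q123I

Derivation:
Accumulating mutations along path to Theta:
  At Beta: gained [] -> total []
  At Alpha: gained ['H749Y', 'Q123I'] -> total ['H749Y', 'Q123I']
  At Theta: gained ['S583E'] -> total ['H749Y', 'Q123I', 'S583E']
Mutations(Theta) = ['H749Y', 'Q123I', 'S583E']
Accumulating mutations along path to Zeta:
  At Beta: gained [] -> total []
  At Alpha: gained ['H749Y', 'Q123I'] -> total ['H749Y', 'Q123I']
  At Zeta: gained ['R491H', 'P220Q'] -> total ['H749Y', 'P220Q', 'Q123I', 'R491H']
Mutations(Zeta) = ['H749Y', 'P220Q', 'Q123I', 'R491H']
Intersection: ['H749Y', 'Q123I', 'S583E'] ∩ ['H749Y', 'P220Q', 'Q123I', 'R491H'] = ['H749Y', 'Q123I']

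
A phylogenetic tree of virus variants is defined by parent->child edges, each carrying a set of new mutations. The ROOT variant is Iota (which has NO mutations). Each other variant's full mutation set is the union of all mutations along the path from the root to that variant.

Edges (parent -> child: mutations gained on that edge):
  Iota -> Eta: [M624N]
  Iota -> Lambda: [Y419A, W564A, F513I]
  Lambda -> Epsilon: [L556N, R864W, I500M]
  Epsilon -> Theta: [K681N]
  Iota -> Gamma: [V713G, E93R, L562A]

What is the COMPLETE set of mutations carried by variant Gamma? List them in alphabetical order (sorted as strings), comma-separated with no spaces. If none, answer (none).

At Iota: gained [] -> total []
At Gamma: gained ['V713G', 'E93R', 'L562A'] -> total ['E93R', 'L562A', 'V713G']

Answer: E93R,L562A,V713G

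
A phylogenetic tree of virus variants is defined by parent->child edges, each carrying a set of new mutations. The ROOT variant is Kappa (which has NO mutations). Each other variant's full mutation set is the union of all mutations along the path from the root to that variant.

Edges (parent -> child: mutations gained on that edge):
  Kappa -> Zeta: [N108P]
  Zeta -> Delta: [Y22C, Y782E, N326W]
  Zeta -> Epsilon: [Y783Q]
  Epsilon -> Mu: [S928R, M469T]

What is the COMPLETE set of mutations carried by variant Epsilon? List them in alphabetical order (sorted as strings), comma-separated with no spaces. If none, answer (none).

At Kappa: gained [] -> total []
At Zeta: gained ['N108P'] -> total ['N108P']
At Epsilon: gained ['Y783Q'] -> total ['N108P', 'Y783Q']

Answer: N108P,Y783Q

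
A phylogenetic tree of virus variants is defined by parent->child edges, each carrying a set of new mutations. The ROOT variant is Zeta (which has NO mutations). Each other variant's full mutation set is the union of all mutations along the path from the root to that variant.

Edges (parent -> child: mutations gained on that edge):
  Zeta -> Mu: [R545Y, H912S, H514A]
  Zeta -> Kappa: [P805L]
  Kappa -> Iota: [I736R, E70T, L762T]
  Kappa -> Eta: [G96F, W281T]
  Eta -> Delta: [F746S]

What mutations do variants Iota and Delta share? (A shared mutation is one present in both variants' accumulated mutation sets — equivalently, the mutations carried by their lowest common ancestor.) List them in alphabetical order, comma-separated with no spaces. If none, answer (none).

Answer: P805L

Derivation:
Accumulating mutations along path to Iota:
  At Zeta: gained [] -> total []
  At Kappa: gained ['P805L'] -> total ['P805L']
  At Iota: gained ['I736R', 'E70T', 'L762T'] -> total ['E70T', 'I736R', 'L762T', 'P805L']
Mutations(Iota) = ['E70T', 'I736R', 'L762T', 'P805L']
Accumulating mutations along path to Delta:
  At Zeta: gained [] -> total []
  At Kappa: gained ['P805L'] -> total ['P805L']
  At Eta: gained ['G96F', 'W281T'] -> total ['G96F', 'P805L', 'W281T']
  At Delta: gained ['F746S'] -> total ['F746S', 'G96F', 'P805L', 'W281T']
Mutations(Delta) = ['F746S', 'G96F', 'P805L', 'W281T']
Intersection: ['E70T', 'I736R', 'L762T', 'P805L'] ∩ ['F746S', 'G96F', 'P805L', 'W281T'] = ['P805L']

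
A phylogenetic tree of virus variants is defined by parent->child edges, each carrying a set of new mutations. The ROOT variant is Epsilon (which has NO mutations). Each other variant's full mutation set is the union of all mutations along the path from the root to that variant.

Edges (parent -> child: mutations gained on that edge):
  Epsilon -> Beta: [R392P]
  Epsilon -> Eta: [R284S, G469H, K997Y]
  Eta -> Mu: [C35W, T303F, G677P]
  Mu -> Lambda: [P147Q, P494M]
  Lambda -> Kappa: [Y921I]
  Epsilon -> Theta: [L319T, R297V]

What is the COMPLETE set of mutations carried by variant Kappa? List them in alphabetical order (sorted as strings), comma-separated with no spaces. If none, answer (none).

At Epsilon: gained [] -> total []
At Eta: gained ['R284S', 'G469H', 'K997Y'] -> total ['G469H', 'K997Y', 'R284S']
At Mu: gained ['C35W', 'T303F', 'G677P'] -> total ['C35W', 'G469H', 'G677P', 'K997Y', 'R284S', 'T303F']
At Lambda: gained ['P147Q', 'P494M'] -> total ['C35W', 'G469H', 'G677P', 'K997Y', 'P147Q', 'P494M', 'R284S', 'T303F']
At Kappa: gained ['Y921I'] -> total ['C35W', 'G469H', 'G677P', 'K997Y', 'P147Q', 'P494M', 'R284S', 'T303F', 'Y921I']

Answer: C35W,G469H,G677P,K997Y,P147Q,P494M,R284S,T303F,Y921I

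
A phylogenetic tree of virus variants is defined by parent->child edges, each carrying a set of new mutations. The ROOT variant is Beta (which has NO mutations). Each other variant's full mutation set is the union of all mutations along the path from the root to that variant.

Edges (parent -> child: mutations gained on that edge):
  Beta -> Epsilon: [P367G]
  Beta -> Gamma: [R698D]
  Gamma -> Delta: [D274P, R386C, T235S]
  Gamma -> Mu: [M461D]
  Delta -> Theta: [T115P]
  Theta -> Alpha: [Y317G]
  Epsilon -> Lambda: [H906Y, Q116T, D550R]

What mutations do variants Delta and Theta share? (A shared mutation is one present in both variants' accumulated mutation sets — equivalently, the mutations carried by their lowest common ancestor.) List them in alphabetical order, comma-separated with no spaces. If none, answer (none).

Accumulating mutations along path to Delta:
  At Beta: gained [] -> total []
  At Gamma: gained ['R698D'] -> total ['R698D']
  At Delta: gained ['D274P', 'R386C', 'T235S'] -> total ['D274P', 'R386C', 'R698D', 'T235S']
Mutations(Delta) = ['D274P', 'R386C', 'R698D', 'T235S']
Accumulating mutations along path to Theta:
  At Beta: gained [] -> total []
  At Gamma: gained ['R698D'] -> total ['R698D']
  At Delta: gained ['D274P', 'R386C', 'T235S'] -> total ['D274P', 'R386C', 'R698D', 'T235S']
  At Theta: gained ['T115P'] -> total ['D274P', 'R386C', 'R698D', 'T115P', 'T235S']
Mutations(Theta) = ['D274P', 'R386C', 'R698D', 'T115P', 'T235S']
Intersection: ['D274P', 'R386C', 'R698D', 'T235S'] ∩ ['D274P', 'R386C', 'R698D', 'T115P', 'T235S'] = ['D274P', 'R386C', 'R698D', 'T235S']

Answer: D274P,R386C,R698D,T235S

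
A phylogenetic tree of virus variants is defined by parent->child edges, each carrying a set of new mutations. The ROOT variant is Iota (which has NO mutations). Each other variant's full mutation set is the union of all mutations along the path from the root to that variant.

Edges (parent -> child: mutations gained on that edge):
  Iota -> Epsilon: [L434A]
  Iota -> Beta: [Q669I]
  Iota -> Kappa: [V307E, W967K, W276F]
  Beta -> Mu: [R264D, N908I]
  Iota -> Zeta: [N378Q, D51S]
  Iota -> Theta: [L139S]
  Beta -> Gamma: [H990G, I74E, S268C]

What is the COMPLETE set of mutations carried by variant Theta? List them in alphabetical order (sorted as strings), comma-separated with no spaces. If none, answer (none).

At Iota: gained [] -> total []
At Theta: gained ['L139S'] -> total ['L139S']

Answer: L139S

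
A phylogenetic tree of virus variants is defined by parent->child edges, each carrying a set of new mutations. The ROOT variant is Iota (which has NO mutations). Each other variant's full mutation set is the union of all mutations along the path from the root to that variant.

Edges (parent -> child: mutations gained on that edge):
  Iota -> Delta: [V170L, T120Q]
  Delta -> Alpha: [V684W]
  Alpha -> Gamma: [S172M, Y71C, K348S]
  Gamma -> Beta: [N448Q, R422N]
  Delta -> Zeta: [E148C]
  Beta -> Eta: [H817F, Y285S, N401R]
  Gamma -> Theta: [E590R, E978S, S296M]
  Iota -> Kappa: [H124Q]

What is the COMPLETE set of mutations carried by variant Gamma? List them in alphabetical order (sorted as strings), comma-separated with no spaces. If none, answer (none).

At Iota: gained [] -> total []
At Delta: gained ['V170L', 'T120Q'] -> total ['T120Q', 'V170L']
At Alpha: gained ['V684W'] -> total ['T120Q', 'V170L', 'V684W']
At Gamma: gained ['S172M', 'Y71C', 'K348S'] -> total ['K348S', 'S172M', 'T120Q', 'V170L', 'V684W', 'Y71C']

Answer: K348S,S172M,T120Q,V170L,V684W,Y71C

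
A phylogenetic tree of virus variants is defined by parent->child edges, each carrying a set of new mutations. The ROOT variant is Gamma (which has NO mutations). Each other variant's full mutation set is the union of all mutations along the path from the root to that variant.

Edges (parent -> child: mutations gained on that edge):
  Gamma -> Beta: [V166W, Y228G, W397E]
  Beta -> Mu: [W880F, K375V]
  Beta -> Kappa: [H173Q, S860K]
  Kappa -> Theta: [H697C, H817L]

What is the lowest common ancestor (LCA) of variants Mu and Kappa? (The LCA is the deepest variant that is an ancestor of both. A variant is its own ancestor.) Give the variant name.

Path from root to Mu: Gamma -> Beta -> Mu
  ancestors of Mu: {Gamma, Beta, Mu}
Path from root to Kappa: Gamma -> Beta -> Kappa
  ancestors of Kappa: {Gamma, Beta, Kappa}
Common ancestors: {Gamma, Beta}
Walk up from Kappa: Kappa (not in ancestors of Mu), Beta (in ancestors of Mu), Gamma (in ancestors of Mu)
Deepest common ancestor (LCA) = Beta

Answer: Beta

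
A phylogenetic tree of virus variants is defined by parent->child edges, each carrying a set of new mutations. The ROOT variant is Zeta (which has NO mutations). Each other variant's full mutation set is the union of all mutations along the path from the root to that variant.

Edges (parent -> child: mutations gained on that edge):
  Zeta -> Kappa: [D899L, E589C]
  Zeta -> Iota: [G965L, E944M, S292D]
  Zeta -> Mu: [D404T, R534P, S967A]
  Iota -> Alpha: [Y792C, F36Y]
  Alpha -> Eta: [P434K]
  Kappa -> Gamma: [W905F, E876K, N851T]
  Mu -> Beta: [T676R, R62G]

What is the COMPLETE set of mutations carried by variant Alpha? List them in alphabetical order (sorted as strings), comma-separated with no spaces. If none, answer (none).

Answer: E944M,F36Y,G965L,S292D,Y792C

Derivation:
At Zeta: gained [] -> total []
At Iota: gained ['G965L', 'E944M', 'S292D'] -> total ['E944M', 'G965L', 'S292D']
At Alpha: gained ['Y792C', 'F36Y'] -> total ['E944M', 'F36Y', 'G965L', 'S292D', 'Y792C']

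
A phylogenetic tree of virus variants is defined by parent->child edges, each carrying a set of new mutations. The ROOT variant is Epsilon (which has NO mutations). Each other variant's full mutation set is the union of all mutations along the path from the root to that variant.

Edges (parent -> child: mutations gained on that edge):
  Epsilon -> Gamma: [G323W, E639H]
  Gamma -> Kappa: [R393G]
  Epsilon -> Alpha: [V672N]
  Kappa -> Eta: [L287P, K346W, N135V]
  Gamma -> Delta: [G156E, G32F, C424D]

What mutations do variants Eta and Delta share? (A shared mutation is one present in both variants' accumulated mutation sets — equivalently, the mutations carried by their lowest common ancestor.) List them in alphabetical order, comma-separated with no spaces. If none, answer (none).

Accumulating mutations along path to Eta:
  At Epsilon: gained [] -> total []
  At Gamma: gained ['G323W', 'E639H'] -> total ['E639H', 'G323W']
  At Kappa: gained ['R393G'] -> total ['E639H', 'G323W', 'R393G']
  At Eta: gained ['L287P', 'K346W', 'N135V'] -> total ['E639H', 'G323W', 'K346W', 'L287P', 'N135V', 'R393G']
Mutations(Eta) = ['E639H', 'G323W', 'K346W', 'L287P', 'N135V', 'R393G']
Accumulating mutations along path to Delta:
  At Epsilon: gained [] -> total []
  At Gamma: gained ['G323W', 'E639H'] -> total ['E639H', 'G323W']
  At Delta: gained ['G156E', 'G32F', 'C424D'] -> total ['C424D', 'E639H', 'G156E', 'G323W', 'G32F']
Mutations(Delta) = ['C424D', 'E639H', 'G156E', 'G323W', 'G32F']
Intersection: ['E639H', 'G323W', 'K346W', 'L287P', 'N135V', 'R393G'] ∩ ['C424D', 'E639H', 'G156E', 'G323W', 'G32F'] = ['E639H', 'G323W']

Answer: E639H,G323W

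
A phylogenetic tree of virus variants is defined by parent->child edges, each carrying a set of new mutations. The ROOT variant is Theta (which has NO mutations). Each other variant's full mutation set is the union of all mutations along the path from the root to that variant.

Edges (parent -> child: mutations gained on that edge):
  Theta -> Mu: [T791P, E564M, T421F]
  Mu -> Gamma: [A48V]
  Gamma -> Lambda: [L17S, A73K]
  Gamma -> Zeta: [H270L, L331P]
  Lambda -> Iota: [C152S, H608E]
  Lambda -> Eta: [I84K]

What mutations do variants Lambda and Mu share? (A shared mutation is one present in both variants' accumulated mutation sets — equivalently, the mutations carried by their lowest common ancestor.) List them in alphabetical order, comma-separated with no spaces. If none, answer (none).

Answer: E564M,T421F,T791P

Derivation:
Accumulating mutations along path to Lambda:
  At Theta: gained [] -> total []
  At Mu: gained ['T791P', 'E564M', 'T421F'] -> total ['E564M', 'T421F', 'T791P']
  At Gamma: gained ['A48V'] -> total ['A48V', 'E564M', 'T421F', 'T791P']
  At Lambda: gained ['L17S', 'A73K'] -> total ['A48V', 'A73K', 'E564M', 'L17S', 'T421F', 'T791P']
Mutations(Lambda) = ['A48V', 'A73K', 'E564M', 'L17S', 'T421F', 'T791P']
Accumulating mutations along path to Mu:
  At Theta: gained [] -> total []
  At Mu: gained ['T791P', 'E564M', 'T421F'] -> total ['E564M', 'T421F', 'T791P']
Mutations(Mu) = ['E564M', 'T421F', 'T791P']
Intersection: ['A48V', 'A73K', 'E564M', 'L17S', 'T421F', 'T791P'] ∩ ['E564M', 'T421F', 'T791P'] = ['E564M', 'T421F', 'T791P']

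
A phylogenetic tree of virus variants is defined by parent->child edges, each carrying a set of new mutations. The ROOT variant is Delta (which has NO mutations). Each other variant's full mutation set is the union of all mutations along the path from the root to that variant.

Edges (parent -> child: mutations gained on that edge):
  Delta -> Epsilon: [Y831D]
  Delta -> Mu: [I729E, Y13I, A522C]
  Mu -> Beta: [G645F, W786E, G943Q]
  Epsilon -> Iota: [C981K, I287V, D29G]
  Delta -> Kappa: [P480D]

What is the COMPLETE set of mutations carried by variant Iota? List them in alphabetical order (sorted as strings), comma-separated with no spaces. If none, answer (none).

At Delta: gained [] -> total []
At Epsilon: gained ['Y831D'] -> total ['Y831D']
At Iota: gained ['C981K', 'I287V', 'D29G'] -> total ['C981K', 'D29G', 'I287V', 'Y831D']

Answer: C981K,D29G,I287V,Y831D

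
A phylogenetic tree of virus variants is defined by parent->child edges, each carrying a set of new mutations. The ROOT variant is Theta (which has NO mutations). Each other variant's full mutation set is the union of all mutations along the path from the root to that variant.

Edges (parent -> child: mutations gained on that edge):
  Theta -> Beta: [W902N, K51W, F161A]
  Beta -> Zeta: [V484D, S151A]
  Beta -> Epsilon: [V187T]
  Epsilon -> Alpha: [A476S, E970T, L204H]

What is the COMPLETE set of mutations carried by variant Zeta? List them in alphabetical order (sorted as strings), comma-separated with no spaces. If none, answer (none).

At Theta: gained [] -> total []
At Beta: gained ['W902N', 'K51W', 'F161A'] -> total ['F161A', 'K51W', 'W902N']
At Zeta: gained ['V484D', 'S151A'] -> total ['F161A', 'K51W', 'S151A', 'V484D', 'W902N']

Answer: F161A,K51W,S151A,V484D,W902N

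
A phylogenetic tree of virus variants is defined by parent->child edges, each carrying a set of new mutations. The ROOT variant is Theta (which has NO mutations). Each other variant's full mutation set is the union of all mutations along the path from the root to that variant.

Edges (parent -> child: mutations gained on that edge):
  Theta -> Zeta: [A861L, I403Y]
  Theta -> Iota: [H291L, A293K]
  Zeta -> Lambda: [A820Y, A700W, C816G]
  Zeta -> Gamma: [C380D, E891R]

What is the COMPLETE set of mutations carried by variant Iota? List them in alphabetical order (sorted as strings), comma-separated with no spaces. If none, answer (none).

At Theta: gained [] -> total []
At Iota: gained ['H291L', 'A293K'] -> total ['A293K', 'H291L']

Answer: A293K,H291L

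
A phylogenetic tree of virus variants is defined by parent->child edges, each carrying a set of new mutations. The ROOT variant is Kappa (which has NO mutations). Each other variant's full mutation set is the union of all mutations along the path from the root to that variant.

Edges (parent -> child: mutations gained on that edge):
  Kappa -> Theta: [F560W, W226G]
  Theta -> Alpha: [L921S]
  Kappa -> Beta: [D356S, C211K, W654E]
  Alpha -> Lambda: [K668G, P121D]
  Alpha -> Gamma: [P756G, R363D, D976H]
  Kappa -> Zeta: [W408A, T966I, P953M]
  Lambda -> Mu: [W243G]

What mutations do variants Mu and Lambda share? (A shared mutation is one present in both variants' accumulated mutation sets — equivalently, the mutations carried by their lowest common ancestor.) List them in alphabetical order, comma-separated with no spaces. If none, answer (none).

Accumulating mutations along path to Mu:
  At Kappa: gained [] -> total []
  At Theta: gained ['F560W', 'W226G'] -> total ['F560W', 'W226G']
  At Alpha: gained ['L921S'] -> total ['F560W', 'L921S', 'W226G']
  At Lambda: gained ['K668G', 'P121D'] -> total ['F560W', 'K668G', 'L921S', 'P121D', 'W226G']
  At Mu: gained ['W243G'] -> total ['F560W', 'K668G', 'L921S', 'P121D', 'W226G', 'W243G']
Mutations(Mu) = ['F560W', 'K668G', 'L921S', 'P121D', 'W226G', 'W243G']
Accumulating mutations along path to Lambda:
  At Kappa: gained [] -> total []
  At Theta: gained ['F560W', 'W226G'] -> total ['F560W', 'W226G']
  At Alpha: gained ['L921S'] -> total ['F560W', 'L921S', 'W226G']
  At Lambda: gained ['K668G', 'P121D'] -> total ['F560W', 'K668G', 'L921S', 'P121D', 'W226G']
Mutations(Lambda) = ['F560W', 'K668G', 'L921S', 'P121D', 'W226G']
Intersection: ['F560W', 'K668G', 'L921S', 'P121D', 'W226G', 'W243G'] ∩ ['F560W', 'K668G', 'L921S', 'P121D', 'W226G'] = ['F560W', 'K668G', 'L921S', 'P121D', 'W226G']

Answer: F560W,K668G,L921S,P121D,W226G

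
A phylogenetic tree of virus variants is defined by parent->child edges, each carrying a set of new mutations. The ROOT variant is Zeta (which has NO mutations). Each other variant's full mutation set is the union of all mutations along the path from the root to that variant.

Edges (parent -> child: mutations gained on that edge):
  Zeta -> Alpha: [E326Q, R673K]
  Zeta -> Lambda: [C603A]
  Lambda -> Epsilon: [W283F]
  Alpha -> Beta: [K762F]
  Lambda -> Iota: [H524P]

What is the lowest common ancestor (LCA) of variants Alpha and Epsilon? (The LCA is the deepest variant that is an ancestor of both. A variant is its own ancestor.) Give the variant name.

Answer: Zeta

Derivation:
Path from root to Alpha: Zeta -> Alpha
  ancestors of Alpha: {Zeta, Alpha}
Path from root to Epsilon: Zeta -> Lambda -> Epsilon
  ancestors of Epsilon: {Zeta, Lambda, Epsilon}
Common ancestors: {Zeta}
Walk up from Epsilon: Epsilon (not in ancestors of Alpha), Lambda (not in ancestors of Alpha), Zeta (in ancestors of Alpha)
Deepest common ancestor (LCA) = Zeta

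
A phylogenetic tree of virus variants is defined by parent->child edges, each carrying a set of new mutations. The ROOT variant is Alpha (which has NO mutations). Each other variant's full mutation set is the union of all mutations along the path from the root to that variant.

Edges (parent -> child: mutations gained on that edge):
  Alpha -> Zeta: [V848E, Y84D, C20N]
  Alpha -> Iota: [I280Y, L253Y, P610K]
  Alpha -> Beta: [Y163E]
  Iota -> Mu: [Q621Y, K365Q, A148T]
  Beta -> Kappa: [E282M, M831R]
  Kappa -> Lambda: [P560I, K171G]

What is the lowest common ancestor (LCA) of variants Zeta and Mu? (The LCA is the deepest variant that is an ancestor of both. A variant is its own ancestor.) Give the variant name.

Answer: Alpha

Derivation:
Path from root to Zeta: Alpha -> Zeta
  ancestors of Zeta: {Alpha, Zeta}
Path from root to Mu: Alpha -> Iota -> Mu
  ancestors of Mu: {Alpha, Iota, Mu}
Common ancestors: {Alpha}
Walk up from Mu: Mu (not in ancestors of Zeta), Iota (not in ancestors of Zeta), Alpha (in ancestors of Zeta)
Deepest common ancestor (LCA) = Alpha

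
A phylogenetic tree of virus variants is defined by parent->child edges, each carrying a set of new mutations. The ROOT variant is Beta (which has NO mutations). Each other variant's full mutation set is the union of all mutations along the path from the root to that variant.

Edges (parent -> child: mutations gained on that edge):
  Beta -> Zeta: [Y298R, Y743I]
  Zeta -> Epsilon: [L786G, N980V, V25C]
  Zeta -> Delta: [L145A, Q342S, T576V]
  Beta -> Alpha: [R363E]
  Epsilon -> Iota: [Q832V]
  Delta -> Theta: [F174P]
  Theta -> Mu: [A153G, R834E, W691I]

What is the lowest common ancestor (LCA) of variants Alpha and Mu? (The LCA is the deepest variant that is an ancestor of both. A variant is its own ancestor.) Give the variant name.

Path from root to Alpha: Beta -> Alpha
  ancestors of Alpha: {Beta, Alpha}
Path from root to Mu: Beta -> Zeta -> Delta -> Theta -> Mu
  ancestors of Mu: {Beta, Zeta, Delta, Theta, Mu}
Common ancestors: {Beta}
Walk up from Mu: Mu (not in ancestors of Alpha), Theta (not in ancestors of Alpha), Delta (not in ancestors of Alpha), Zeta (not in ancestors of Alpha), Beta (in ancestors of Alpha)
Deepest common ancestor (LCA) = Beta

Answer: Beta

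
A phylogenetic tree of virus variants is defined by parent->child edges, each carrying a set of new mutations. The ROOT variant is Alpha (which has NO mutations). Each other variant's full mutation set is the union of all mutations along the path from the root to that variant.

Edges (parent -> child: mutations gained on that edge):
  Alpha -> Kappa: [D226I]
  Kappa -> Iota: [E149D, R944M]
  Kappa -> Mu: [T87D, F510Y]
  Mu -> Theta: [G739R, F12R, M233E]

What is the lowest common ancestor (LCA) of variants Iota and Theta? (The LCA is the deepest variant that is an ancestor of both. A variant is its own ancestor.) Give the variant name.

Path from root to Iota: Alpha -> Kappa -> Iota
  ancestors of Iota: {Alpha, Kappa, Iota}
Path from root to Theta: Alpha -> Kappa -> Mu -> Theta
  ancestors of Theta: {Alpha, Kappa, Mu, Theta}
Common ancestors: {Alpha, Kappa}
Walk up from Theta: Theta (not in ancestors of Iota), Mu (not in ancestors of Iota), Kappa (in ancestors of Iota), Alpha (in ancestors of Iota)
Deepest common ancestor (LCA) = Kappa

Answer: Kappa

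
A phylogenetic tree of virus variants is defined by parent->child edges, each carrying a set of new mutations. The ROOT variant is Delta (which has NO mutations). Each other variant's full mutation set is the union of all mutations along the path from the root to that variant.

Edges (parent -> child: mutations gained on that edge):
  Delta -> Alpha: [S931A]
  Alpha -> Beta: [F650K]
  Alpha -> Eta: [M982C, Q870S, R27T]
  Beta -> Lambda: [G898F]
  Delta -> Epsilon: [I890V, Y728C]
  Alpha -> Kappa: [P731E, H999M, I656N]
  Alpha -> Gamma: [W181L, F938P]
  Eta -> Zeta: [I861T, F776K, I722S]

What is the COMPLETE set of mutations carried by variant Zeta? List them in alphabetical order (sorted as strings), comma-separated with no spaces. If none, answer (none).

Answer: F776K,I722S,I861T,M982C,Q870S,R27T,S931A

Derivation:
At Delta: gained [] -> total []
At Alpha: gained ['S931A'] -> total ['S931A']
At Eta: gained ['M982C', 'Q870S', 'R27T'] -> total ['M982C', 'Q870S', 'R27T', 'S931A']
At Zeta: gained ['I861T', 'F776K', 'I722S'] -> total ['F776K', 'I722S', 'I861T', 'M982C', 'Q870S', 'R27T', 'S931A']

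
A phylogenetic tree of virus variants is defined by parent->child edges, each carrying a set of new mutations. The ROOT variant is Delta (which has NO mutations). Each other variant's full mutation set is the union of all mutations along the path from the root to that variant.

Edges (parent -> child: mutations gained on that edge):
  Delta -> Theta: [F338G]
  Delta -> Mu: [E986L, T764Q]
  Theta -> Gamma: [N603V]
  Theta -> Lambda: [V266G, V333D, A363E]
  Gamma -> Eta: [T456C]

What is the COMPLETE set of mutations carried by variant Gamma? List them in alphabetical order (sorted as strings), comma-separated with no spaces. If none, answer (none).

Answer: F338G,N603V

Derivation:
At Delta: gained [] -> total []
At Theta: gained ['F338G'] -> total ['F338G']
At Gamma: gained ['N603V'] -> total ['F338G', 'N603V']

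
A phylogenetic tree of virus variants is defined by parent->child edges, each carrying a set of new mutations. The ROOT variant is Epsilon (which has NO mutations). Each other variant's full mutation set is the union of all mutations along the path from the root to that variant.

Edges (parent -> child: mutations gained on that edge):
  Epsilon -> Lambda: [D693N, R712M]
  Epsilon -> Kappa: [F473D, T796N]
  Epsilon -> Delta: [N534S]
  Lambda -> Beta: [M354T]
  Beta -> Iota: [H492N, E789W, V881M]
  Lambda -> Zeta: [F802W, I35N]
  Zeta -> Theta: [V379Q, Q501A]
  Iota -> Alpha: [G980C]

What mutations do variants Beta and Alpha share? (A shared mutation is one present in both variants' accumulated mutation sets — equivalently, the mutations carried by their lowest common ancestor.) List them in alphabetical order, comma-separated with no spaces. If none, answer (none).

Answer: D693N,M354T,R712M

Derivation:
Accumulating mutations along path to Beta:
  At Epsilon: gained [] -> total []
  At Lambda: gained ['D693N', 'R712M'] -> total ['D693N', 'R712M']
  At Beta: gained ['M354T'] -> total ['D693N', 'M354T', 'R712M']
Mutations(Beta) = ['D693N', 'M354T', 'R712M']
Accumulating mutations along path to Alpha:
  At Epsilon: gained [] -> total []
  At Lambda: gained ['D693N', 'R712M'] -> total ['D693N', 'R712M']
  At Beta: gained ['M354T'] -> total ['D693N', 'M354T', 'R712M']
  At Iota: gained ['H492N', 'E789W', 'V881M'] -> total ['D693N', 'E789W', 'H492N', 'M354T', 'R712M', 'V881M']
  At Alpha: gained ['G980C'] -> total ['D693N', 'E789W', 'G980C', 'H492N', 'M354T', 'R712M', 'V881M']
Mutations(Alpha) = ['D693N', 'E789W', 'G980C', 'H492N', 'M354T', 'R712M', 'V881M']
Intersection: ['D693N', 'M354T', 'R712M'] ∩ ['D693N', 'E789W', 'G980C', 'H492N', 'M354T', 'R712M', 'V881M'] = ['D693N', 'M354T', 'R712M']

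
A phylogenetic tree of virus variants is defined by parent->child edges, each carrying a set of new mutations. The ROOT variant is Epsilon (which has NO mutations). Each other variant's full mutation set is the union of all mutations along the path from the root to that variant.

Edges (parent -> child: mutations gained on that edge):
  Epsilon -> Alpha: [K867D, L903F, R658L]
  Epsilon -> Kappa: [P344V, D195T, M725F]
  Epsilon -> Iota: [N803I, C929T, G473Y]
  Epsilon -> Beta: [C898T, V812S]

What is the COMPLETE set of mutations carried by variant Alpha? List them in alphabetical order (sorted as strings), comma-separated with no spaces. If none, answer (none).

At Epsilon: gained [] -> total []
At Alpha: gained ['K867D', 'L903F', 'R658L'] -> total ['K867D', 'L903F', 'R658L']

Answer: K867D,L903F,R658L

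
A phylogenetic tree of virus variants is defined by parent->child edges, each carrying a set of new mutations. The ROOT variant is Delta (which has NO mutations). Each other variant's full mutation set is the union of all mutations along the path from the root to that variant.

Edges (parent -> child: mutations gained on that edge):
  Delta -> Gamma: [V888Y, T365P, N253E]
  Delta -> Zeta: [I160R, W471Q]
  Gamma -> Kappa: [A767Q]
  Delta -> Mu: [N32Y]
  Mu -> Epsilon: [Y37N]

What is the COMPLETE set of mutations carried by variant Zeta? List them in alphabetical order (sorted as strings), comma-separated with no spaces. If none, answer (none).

Answer: I160R,W471Q

Derivation:
At Delta: gained [] -> total []
At Zeta: gained ['I160R', 'W471Q'] -> total ['I160R', 'W471Q']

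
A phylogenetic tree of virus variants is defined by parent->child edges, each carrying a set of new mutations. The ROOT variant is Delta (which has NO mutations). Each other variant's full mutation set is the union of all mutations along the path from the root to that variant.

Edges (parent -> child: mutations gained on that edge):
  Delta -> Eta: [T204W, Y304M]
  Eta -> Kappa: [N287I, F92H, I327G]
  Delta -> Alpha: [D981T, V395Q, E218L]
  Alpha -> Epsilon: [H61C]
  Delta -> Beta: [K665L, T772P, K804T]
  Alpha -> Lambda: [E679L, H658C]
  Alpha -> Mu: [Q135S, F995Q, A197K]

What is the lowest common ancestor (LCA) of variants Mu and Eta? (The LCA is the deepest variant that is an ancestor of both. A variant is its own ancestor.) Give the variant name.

Path from root to Mu: Delta -> Alpha -> Mu
  ancestors of Mu: {Delta, Alpha, Mu}
Path from root to Eta: Delta -> Eta
  ancestors of Eta: {Delta, Eta}
Common ancestors: {Delta}
Walk up from Eta: Eta (not in ancestors of Mu), Delta (in ancestors of Mu)
Deepest common ancestor (LCA) = Delta

Answer: Delta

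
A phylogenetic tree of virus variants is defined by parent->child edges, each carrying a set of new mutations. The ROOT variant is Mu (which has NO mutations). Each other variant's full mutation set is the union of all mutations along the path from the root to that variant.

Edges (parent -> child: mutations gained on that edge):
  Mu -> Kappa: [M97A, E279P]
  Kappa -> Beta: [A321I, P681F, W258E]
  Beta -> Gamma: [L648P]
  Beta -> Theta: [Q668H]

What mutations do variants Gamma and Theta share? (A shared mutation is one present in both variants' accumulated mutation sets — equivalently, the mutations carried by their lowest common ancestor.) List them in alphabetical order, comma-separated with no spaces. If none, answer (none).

Answer: A321I,E279P,M97A,P681F,W258E

Derivation:
Accumulating mutations along path to Gamma:
  At Mu: gained [] -> total []
  At Kappa: gained ['M97A', 'E279P'] -> total ['E279P', 'M97A']
  At Beta: gained ['A321I', 'P681F', 'W258E'] -> total ['A321I', 'E279P', 'M97A', 'P681F', 'W258E']
  At Gamma: gained ['L648P'] -> total ['A321I', 'E279P', 'L648P', 'M97A', 'P681F', 'W258E']
Mutations(Gamma) = ['A321I', 'E279P', 'L648P', 'M97A', 'P681F', 'W258E']
Accumulating mutations along path to Theta:
  At Mu: gained [] -> total []
  At Kappa: gained ['M97A', 'E279P'] -> total ['E279P', 'M97A']
  At Beta: gained ['A321I', 'P681F', 'W258E'] -> total ['A321I', 'E279P', 'M97A', 'P681F', 'W258E']
  At Theta: gained ['Q668H'] -> total ['A321I', 'E279P', 'M97A', 'P681F', 'Q668H', 'W258E']
Mutations(Theta) = ['A321I', 'E279P', 'M97A', 'P681F', 'Q668H', 'W258E']
Intersection: ['A321I', 'E279P', 'L648P', 'M97A', 'P681F', 'W258E'] ∩ ['A321I', 'E279P', 'M97A', 'P681F', 'Q668H', 'W258E'] = ['A321I', 'E279P', 'M97A', 'P681F', 'W258E']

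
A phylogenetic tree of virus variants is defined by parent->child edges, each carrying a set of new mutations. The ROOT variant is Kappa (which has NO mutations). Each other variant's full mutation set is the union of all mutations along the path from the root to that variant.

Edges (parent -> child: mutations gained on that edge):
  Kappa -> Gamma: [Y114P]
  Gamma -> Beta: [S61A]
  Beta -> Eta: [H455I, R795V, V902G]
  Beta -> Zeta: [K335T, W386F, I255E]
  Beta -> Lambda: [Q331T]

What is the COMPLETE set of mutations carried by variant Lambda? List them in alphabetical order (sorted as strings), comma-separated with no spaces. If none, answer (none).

At Kappa: gained [] -> total []
At Gamma: gained ['Y114P'] -> total ['Y114P']
At Beta: gained ['S61A'] -> total ['S61A', 'Y114P']
At Lambda: gained ['Q331T'] -> total ['Q331T', 'S61A', 'Y114P']

Answer: Q331T,S61A,Y114P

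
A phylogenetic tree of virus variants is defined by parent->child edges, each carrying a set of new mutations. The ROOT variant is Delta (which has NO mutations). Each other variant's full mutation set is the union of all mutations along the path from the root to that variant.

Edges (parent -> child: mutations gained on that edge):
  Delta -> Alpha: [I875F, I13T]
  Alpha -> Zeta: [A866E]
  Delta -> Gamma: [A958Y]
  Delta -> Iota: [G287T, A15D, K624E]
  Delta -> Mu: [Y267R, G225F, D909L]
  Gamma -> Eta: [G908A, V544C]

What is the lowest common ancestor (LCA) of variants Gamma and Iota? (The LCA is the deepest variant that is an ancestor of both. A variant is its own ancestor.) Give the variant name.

Path from root to Gamma: Delta -> Gamma
  ancestors of Gamma: {Delta, Gamma}
Path from root to Iota: Delta -> Iota
  ancestors of Iota: {Delta, Iota}
Common ancestors: {Delta}
Walk up from Iota: Iota (not in ancestors of Gamma), Delta (in ancestors of Gamma)
Deepest common ancestor (LCA) = Delta

Answer: Delta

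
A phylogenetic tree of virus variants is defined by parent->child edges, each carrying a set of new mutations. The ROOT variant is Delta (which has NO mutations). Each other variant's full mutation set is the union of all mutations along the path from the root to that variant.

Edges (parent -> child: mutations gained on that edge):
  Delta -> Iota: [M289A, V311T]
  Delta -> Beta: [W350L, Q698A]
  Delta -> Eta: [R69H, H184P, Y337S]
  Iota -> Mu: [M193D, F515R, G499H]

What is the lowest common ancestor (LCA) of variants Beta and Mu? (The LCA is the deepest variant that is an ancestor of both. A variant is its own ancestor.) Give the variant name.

Path from root to Beta: Delta -> Beta
  ancestors of Beta: {Delta, Beta}
Path from root to Mu: Delta -> Iota -> Mu
  ancestors of Mu: {Delta, Iota, Mu}
Common ancestors: {Delta}
Walk up from Mu: Mu (not in ancestors of Beta), Iota (not in ancestors of Beta), Delta (in ancestors of Beta)
Deepest common ancestor (LCA) = Delta

Answer: Delta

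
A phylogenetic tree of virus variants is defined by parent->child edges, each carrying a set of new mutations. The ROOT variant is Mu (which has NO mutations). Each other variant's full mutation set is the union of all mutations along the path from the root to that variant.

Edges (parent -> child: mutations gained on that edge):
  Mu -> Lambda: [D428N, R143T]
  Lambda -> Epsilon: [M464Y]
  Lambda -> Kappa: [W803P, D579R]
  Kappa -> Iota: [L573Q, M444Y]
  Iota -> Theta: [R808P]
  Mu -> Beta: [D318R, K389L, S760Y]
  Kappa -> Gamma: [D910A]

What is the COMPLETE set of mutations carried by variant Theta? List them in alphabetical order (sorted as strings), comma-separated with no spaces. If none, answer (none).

At Mu: gained [] -> total []
At Lambda: gained ['D428N', 'R143T'] -> total ['D428N', 'R143T']
At Kappa: gained ['W803P', 'D579R'] -> total ['D428N', 'D579R', 'R143T', 'W803P']
At Iota: gained ['L573Q', 'M444Y'] -> total ['D428N', 'D579R', 'L573Q', 'M444Y', 'R143T', 'W803P']
At Theta: gained ['R808P'] -> total ['D428N', 'D579R', 'L573Q', 'M444Y', 'R143T', 'R808P', 'W803P']

Answer: D428N,D579R,L573Q,M444Y,R143T,R808P,W803P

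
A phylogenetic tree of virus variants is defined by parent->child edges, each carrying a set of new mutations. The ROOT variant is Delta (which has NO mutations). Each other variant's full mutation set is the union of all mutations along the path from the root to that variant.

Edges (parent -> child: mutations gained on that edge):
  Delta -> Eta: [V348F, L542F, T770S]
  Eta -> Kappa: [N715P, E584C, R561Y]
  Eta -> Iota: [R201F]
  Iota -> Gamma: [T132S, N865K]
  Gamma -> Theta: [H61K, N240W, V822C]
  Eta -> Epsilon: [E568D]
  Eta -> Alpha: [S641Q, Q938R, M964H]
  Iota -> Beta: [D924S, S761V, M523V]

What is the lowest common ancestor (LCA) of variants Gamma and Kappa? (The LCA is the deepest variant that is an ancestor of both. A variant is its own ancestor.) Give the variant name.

Path from root to Gamma: Delta -> Eta -> Iota -> Gamma
  ancestors of Gamma: {Delta, Eta, Iota, Gamma}
Path from root to Kappa: Delta -> Eta -> Kappa
  ancestors of Kappa: {Delta, Eta, Kappa}
Common ancestors: {Delta, Eta}
Walk up from Kappa: Kappa (not in ancestors of Gamma), Eta (in ancestors of Gamma), Delta (in ancestors of Gamma)
Deepest common ancestor (LCA) = Eta

Answer: Eta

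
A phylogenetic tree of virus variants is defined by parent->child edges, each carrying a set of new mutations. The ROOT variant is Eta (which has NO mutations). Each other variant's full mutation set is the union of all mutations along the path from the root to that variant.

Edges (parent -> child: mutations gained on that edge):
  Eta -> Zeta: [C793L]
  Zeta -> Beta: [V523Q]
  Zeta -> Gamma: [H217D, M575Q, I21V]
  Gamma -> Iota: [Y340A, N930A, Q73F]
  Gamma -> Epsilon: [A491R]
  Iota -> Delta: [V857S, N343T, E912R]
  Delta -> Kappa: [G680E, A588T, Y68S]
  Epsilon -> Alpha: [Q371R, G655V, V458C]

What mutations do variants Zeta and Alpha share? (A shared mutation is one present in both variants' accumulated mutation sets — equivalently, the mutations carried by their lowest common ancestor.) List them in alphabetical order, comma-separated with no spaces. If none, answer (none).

Accumulating mutations along path to Zeta:
  At Eta: gained [] -> total []
  At Zeta: gained ['C793L'] -> total ['C793L']
Mutations(Zeta) = ['C793L']
Accumulating mutations along path to Alpha:
  At Eta: gained [] -> total []
  At Zeta: gained ['C793L'] -> total ['C793L']
  At Gamma: gained ['H217D', 'M575Q', 'I21V'] -> total ['C793L', 'H217D', 'I21V', 'M575Q']
  At Epsilon: gained ['A491R'] -> total ['A491R', 'C793L', 'H217D', 'I21V', 'M575Q']
  At Alpha: gained ['Q371R', 'G655V', 'V458C'] -> total ['A491R', 'C793L', 'G655V', 'H217D', 'I21V', 'M575Q', 'Q371R', 'V458C']
Mutations(Alpha) = ['A491R', 'C793L', 'G655V', 'H217D', 'I21V', 'M575Q', 'Q371R', 'V458C']
Intersection: ['C793L'] ∩ ['A491R', 'C793L', 'G655V', 'H217D', 'I21V', 'M575Q', 'Q371R', 'V458C'] = ['C793L']

Answer: C793L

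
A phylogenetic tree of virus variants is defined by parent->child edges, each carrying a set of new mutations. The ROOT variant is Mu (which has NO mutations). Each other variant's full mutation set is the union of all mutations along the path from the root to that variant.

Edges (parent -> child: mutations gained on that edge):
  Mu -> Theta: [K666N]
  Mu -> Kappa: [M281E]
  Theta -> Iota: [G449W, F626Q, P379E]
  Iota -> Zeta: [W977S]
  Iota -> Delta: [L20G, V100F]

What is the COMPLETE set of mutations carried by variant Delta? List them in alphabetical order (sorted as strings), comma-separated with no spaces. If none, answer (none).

At Mu: gained [] -> total []
At Theta: gained ['K666N'] -> total ['K666N']
At Iota: gained ['G449W', 'F626Q', 'P379E'] -> total ['F626Q', 'G449W', 'K666N', 'P379E']
At Delta: gained ['L20G', 'V100F'] -> total ['F626Q', 'G449W', 'K666N', 'L20G', 'P379E', 'V100F']

Answer: F626Q,G449W,K666N,L20G,P379E,V100F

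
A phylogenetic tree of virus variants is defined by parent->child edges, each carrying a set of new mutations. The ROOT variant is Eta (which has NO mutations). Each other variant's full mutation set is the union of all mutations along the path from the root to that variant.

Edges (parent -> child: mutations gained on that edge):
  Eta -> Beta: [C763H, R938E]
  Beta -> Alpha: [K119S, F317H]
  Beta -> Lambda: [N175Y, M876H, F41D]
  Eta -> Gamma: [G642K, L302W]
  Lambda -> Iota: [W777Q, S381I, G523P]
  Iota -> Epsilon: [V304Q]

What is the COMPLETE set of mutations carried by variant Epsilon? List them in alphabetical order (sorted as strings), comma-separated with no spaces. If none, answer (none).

Answer: C763H,F41D,G523P,M876H,N175Y,R938E,S381I,V304Q,W777Q

Derivation:
At Eta: gained [] -> total []
At Beta: gained ['C763H', 'R938E'] -> total ['C763H', 'R938E']
At Lambda: gained ['N175Y', 'M876H', 'F41D'] -> total ['C763H', 'F41D', 'M876H', 'N175Y', 'R938E']
At Iota: gained ['W777Q', 'S381I', 'G523P'] -> total ['C763H', 'F41D', 'G523P', 'M876H', 'N175Y', 'R938E', 'S381I', 'W777Q']
At Epsilon: gained ['V304Q'] -> total ['C763H', 'F41D', 'G523P', 'M876H', 'N175Y', 'R938E', 'S381I', 'V304Q', 'W777Q']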